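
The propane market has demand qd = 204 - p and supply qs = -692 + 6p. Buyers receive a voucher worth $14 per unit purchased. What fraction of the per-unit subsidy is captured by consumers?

Pre-subsidy: 204 - p = -692 + 6p gives p* = 128, q* = 76.
With the rebate, buyers effectively pay pb = ps − 14, where ps is the price sellers receive.
Demand in terms of ps becomes qd = 204 − 1(ps − 14) = 218 - ps. Setting this equal to supply: 218 - ps = -692 + 6ps, so ps = 130.
Buyers pay pb = 130 − 14 = 116; q' = -692 + 6·130 = 88.
Buyers' price falls by p* − pb = 128 − 116 = 12; sellers' price rises by ps − p* = 130 − 128 = 2.
So consumers capture 12/14 = 6/7 of each unit of subsidy.

Consumer share = 6/7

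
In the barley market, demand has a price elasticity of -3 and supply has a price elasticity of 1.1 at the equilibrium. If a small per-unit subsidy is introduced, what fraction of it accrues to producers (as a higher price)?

Producer share = 30/41

For a small subsidy around the equilibrium, the benefit split depends on the relative slopes, which at a point are proportional to the elasticities.
Buyer share = εs/(εs + |εd|) = 1.1/(1.1 + 3) = 11/41; seller share = |εd|/(εs + |εd|) = 30/41.
So producers capture 30/41 of the subsidy.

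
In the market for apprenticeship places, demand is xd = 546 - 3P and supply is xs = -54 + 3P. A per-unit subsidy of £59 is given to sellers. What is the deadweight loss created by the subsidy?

Pre-subsidy: 546 - 3P = -54 + 3P gives P* = 100, x* = 246.
With the subsidy, sellers receive Ps = Pb + 59 for each unit, where Pb is the price buyers pay.
Supply in terms of Pb becomes xs = -54 + 3(Pb + 59) = 123 + 3Pb. Setting this equal to demand: 546 - 3Pb = 123 + 3Pb, so Pb = 70.5.
Sellers receive Ps = 70.5 + 59 = 129.5; x' = 546 − 3·70.5 = 334.5.
The subsidy expands output by 334.5 − 246 = 88.5 past the efficient level; on those units the gap between marginal cost and willingness to pay runs from 0 up to 59.
DWL = ½ × 59 × 88.5 = 2610.75.

Deadweight loss = £2610.75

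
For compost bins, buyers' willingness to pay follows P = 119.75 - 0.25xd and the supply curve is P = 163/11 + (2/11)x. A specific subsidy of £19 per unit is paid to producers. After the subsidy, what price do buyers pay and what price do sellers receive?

Buyers pay £48; sellers receive £67

Pre-subsidy: 119.75 - 0.25x = 163/11 + (2/11)x gives x* = 243 and P* = 59.
With the subsidy, sellers receive Ps = Pb + 19 for each unit, where Pb is the price buyers pay.
On the curves, Pb = 119.75 - 0.25x and Ps = 163/11 + (2/11)x; the wedge Ps − Pb = 19 gives 163/11 + (2/11)x − (119.75 - 0.25x) = 19, so x' = 287.
Then Pb = 119.75 − 0.25·287 = 48 and Ps = 163/11 + (2/11)·287 = 67.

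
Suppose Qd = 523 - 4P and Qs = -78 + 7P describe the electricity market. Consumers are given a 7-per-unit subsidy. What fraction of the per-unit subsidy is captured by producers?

Pre-subsidy: 523 - 4P = -78 + 7P gives P* = 601/11, Q* = 3349/11.
With the rebate, buyers effectively pay Pb = Ps − 7, where Ps is the price sellers receive.
Demand in terms of Ps becomes Qd = 523 − 4(Ps − 7) = 551 - 4Ps. Setting this equal to supply: 551 - 4Ps = -78 + 7Ps, so Ps = 629/11.
Buyers pay Pb = 629/11 − 7 = 552/11; Q' = -78 + 7·(629/11) = 3545/11.
Buyers' price falls by P* − Pb = 601/11 − 552/11 = 49/11; sellers' price rises by Ps − P* = 629/11 − 601/11 = 28/11.
So producers capture (28/11)/7 = 4/11 of each unit of subsidy.

Producer share = 4/11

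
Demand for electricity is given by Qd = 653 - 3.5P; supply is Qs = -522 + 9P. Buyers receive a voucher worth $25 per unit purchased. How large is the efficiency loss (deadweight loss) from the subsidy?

Deadweight loss = $787.5

Pre-subsidy: 653 - 3.5P = -522 + 9P gives P* = 94, Q* = 324.
With the rebate, buyers effectively pay Pb = Ps − 25, where Ps is the price sellers receive.
Demand in terms of Ps becomes Qd = 653 − 3.5(Ps − 25) = 740.5 - 3.5Ps. Setting this equal to supply: 740.5 - 3.5Ps = -522 + 9Ps, so Ps = 101.
Buyers pay Pb = 101 − 25 = 76; Q' = -522 + 9·101 = 387.
The subsidy expands output by 387 − 324 = 63 past the efficient level; on those units the gap between marginal cost and willingness to pay runs from 0 up to 25.
DWL = ½ × 25 × 63 = 787.5.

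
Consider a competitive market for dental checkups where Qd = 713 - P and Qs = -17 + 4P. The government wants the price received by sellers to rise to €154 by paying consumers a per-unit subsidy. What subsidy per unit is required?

Required subsidy s = €40 per unit

At a seller price of 154, quantity supplied is -17 + 4·154 = 599.
Buyers absorb 599 only when they pay Pb with 713 − 1·Pb = 599, i.e. Pb = 114.
s = Ps − Pb = 154 − 114 = 40.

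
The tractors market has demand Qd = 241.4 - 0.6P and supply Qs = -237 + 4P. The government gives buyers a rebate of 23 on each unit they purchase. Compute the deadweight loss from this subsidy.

Deadweight loss = 138

Pre-subsidy: 241.4 - 0.6P = -237 + 4P gives P* = 104, Q* = 179.
With the rebate, buyers effectively pay Pb = Ps − 23, where Ps is the price sellers receive.
Demand in terms of Ps becomes Qd = 241.4 − 0.6(Ps − 23) = 255.2 - 0.6Ps. Setting this equal to supply: 255.2 - 0.6Ps = -237 + 4Ps, so Ps = 107.
Buyers pay Pb = 107 − 23 = 84; Q' = -237 + 4·107 = 191.
The subsidy expands output by 191 − 179 = 12 past the efficient level; on those units the gap between marginal cost and willingness to pay runs from 0 up to 23.
DWL = ½ × 23 × 12 = 138.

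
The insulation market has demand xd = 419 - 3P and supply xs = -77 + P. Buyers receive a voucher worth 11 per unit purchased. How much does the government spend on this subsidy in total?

Government cost = 607.75

Pre-subsidy: 419 - 3P = -77 + P gives P* = 124, x* = 47.
With the rebate, buyers effectively pay Pb = Ps − 11, where Ps is the price sellers receive.
Demand in terms of Ps becomes xd = 419 − 3(Ps − 11) = 452 - 3Ps. Setting this equal to supply: 452 - 3Ps = -77 + Ps, so Ps = 132.25.
Buyers pay Pb = 132.25 − 11 = 121.25; x' = -77 + 1·132.25 = 55.25.
Government outlay = subsidy × quantity = 11 × 55.25 = 607.75.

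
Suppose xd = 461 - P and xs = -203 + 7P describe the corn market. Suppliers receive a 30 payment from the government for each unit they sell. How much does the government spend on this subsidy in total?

Government cost = 12127.5

Pre-subsidy: 461 - P = -203 + 7P gives P* = 83, x* = 378.
With the subsidy, sellers receive Ps = Pb + 30 for each unit, where Pb is the price buyers pay.
Supply in terms of Pb becomes xs = -203 + 7(Pb + 30) = 7 + 7Pb. Setting this equal to demand: 461 - Pb = 7 + 7Pb, so Pb = 56.75.
Sellers receive Ps = 56.75 + 30 = 86.75; x' = 461 − 1·56.75 = 404.25.
Government outlay = subsidy × quantity = 30 × 404.25 = 12127.5.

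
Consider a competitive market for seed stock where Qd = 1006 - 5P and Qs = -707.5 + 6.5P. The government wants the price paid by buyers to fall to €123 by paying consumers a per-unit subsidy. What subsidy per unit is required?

Required subsidy s = €46 per unit

At a buyer price of 123, quantity demanded is 1006 − 5·123 = 391.
Sellers supply 391 only when they receive Ps with -707.5 + 6.5·Ps = 391, i.e. Ps = 169.
s = Ps − Pb = 169 − 123 = 46.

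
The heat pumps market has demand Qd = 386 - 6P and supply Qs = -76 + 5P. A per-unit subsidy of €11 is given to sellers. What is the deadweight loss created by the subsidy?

Deadweight loss = €165

Pre-subsidy: 386 - 6P = -76 + 5P gives P* = 42, Q* = 134.
With the subsidy, sellers receive Ps = Pb + 11 for each unit, where Pb is the price buyers pay.
Supply in terms of Pb becomes Qs = -76 + 5(Pb + 11) = -21 + 5Pb. Setting this equal to demand: 386 - 6Pb = -21 + 5Pb, so Pb = 37.
Sellers receive Ps = 37 + 11 = 48; Q' = 386 − 6·37 = 164.
The subsidy expands output by 164 − 134 = 30 past the efficient level; on those units the gap between marginal cost and willingness to pay runs from 0 up to 11.
DWL = ½ × 11 × 30 = 165.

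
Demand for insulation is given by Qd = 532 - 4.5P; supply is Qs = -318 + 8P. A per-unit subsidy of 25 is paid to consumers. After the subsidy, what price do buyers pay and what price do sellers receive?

Pre-subsidy: 532 - 4.5P = -318 + 8P gives P* = 68, Q* = 226.
With the rebate, buyers effectively pay Pb = Ps − 25, where Ps is the price sellers receive.
Demand in terms of Ps becomes Qd = 532 − 4.5(Ps − 25) = 644.5 - 4.5Ps. Setting this equal to supply: 644.5 - 4.5Ps = -318 + 8Ps, so Ps = 77.
Buyers pay Pb = 77 − 25 = 52; Q' = -318 + 8·77 = 298.

Buyers pay 52; sellers receive 77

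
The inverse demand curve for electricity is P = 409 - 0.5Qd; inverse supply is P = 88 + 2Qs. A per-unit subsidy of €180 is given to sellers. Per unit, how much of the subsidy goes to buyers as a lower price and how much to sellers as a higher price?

Pre-subsidy: 409 - 0.5Q = 88 + 2Q gives Q* = 128.4 and P* = 344.8.
With the subsidy, sellers receive Ps = Pb + 180 for each unit, where Pb is the price buyers pay.
On the curves, Pb = 409 - 0.5Q and Ps = 88 + 2Q; the wedge Ps − Pb = 180 gives 88 + 2Q − (409 - 0.5Q) = 180, so Q' = 200.4.
Then Pb = 409 − 0.5·200.4 = 308.8 and Ps = 88 + 2·200.4 = 488.8.
Buyers' price falls by P* − Pb = 344.8 − 308.8 = 36; sellers' price rises by Ps − P* = 488.8 − 344.8 = 144.

Buyers gain €36 per unit; sellers gain €144 per unit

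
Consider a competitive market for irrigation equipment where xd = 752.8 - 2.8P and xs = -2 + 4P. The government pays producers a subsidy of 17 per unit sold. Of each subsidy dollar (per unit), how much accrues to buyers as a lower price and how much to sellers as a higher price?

Pre-subsidy: 752.8 - 2.8P = -2 + 4P gives P* = 111, x* = 442.
With the subsidy, sellers receive Ps = Pb + 17 for each unit, where Pb is the price buyers pay.
Supply in terms of Pb becomes xs = -2 + 4(Pb + 17) = 66 + 4Pb. Setting this equal to demand: 752.8 - 2.8Pb = 66 + 4Pb, so Pb = 101.
Sellers receive Ps = 101 + 17 = 118; x' = 752.8 − 2.8·101 = 470.
Buyers' price falls by P* − Pb = 111 − 101 = 10; sellers' price rises by Ps − P* = 118 − 111 = 7.

Buyers gain 10 per unit; sellers gain 7 per unit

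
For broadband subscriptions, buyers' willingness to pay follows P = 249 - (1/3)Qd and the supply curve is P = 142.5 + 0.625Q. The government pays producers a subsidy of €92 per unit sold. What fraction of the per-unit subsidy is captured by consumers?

Pre-subsidy: 249 - (1/3)Q = 142.5 + 0.625Q gives Q* = 2556/23 and P* = 4875/23.
With the subsidy, sellers receive Ps = Pb + 92 for each unit, where Pb is the price buyers pay.
On the curves, Pb = 249 - (1/3)Q and Ps = 142.5 + 0.625Q; the wedge Ps − Pb = 92 gives 142.5 + 0.625Q − (249 - (1/3)Q) = 92, so Q' = 4764/23.
Then Pb = 249 − (1/3)·(4764/23) = 4139/23 and Ps = 142.5 + 0.625·(4764/23) = 6255/23.
Buyers' price falls by P* − Pb = 4875/23 − 4139/23 = 32; sellers' price rises by Ps − P* = 6255/23 − 4875/23 = 60.
So consumers capture 32/92 = 8/23 of each unit of subsidy.

Consumer share = 8/23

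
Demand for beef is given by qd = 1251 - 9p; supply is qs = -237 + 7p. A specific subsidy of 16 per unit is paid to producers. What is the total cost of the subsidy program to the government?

Government cost = 7632

Pre-subsidy: 1251 - 9p = -237 + 7p gives p* = 93, q* = 414.
With the subsidy, sellers receive ps = pb + 16 for each unit, where pb is the price buyers pay.
Supply in terms of pb becomes qs = -237 + 7(pb + 16) = -125 + 7pb. Setting this equal to demand: 1251 - 9pb = -125 + 7pb, so pb = 86.
Sellers receive ps = 86 + 16 = 102; q' = 1251 − 9·86 = 477.
Government outlay = subsidy × quantity = 16 × 477 = 7632.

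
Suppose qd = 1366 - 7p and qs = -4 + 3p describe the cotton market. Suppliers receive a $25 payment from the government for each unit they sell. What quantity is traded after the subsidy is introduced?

q' = 459.5

Pre-subsidy: 1366 - 7p = -4 + 3p gives p* = 137, q* = 407.
With the subsidy, sellers receive ps = pb + 25 for each unit, where pb is the price buyers pay.
Supply in terms of pb becomes qs = -4 + 3(pb + 25) = 71 + 3pb. Setting this equal to demand: 1366 - 7pb = 71 + 3pb, so pb = 129.5.
Sellers receive ps = 129.5 + 25 = 154.5; q' = 1366 − 7·129.5 = 459.5.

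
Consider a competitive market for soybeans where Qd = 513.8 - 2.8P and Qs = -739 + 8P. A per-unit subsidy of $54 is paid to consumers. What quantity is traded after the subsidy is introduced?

Q' = 301

Pre-subsidy: 513.8 - 2.8P = -739 + 8P gives P* = 116, Q* = 189.
With the rebate, buyers effectively pay Pb = Ps − 54, where Ps is the price sellers receive.
Demand in terms of Ps becomes Qd = 513.8 − 2.8(Ps − 54) = 665 - 2.8Ps. Setting this equal to supply: 665 - 2.8Ps = -739 + 8Ps, so Ps = 130.
Buyers pay Pb = 130 − 54 = 76; Q' = -739 + 8·130 = 301.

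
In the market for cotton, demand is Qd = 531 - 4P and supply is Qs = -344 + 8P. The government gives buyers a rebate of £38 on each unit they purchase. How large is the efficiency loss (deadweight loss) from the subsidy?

Pre-subsidy: 531 - 4P = -344 + 8P gives P* = 875/12, Q* = 718/3.
With the rebate, buyers effectively pay Pb = Ps − 38, where Ps is the price sellers receive.
Demand in terms of Ps becomes Qd = 531 − 4(Ps − 38) = 683 - 4Ps. Setting this equal to supply: 683 - 4Ps = -344 + 8Ps, so Ps = 1027/12.
Buyers pay Pb = 1027/12 − 38 = 571/12; Q' = -344 + 8·(1027/12) = 1022/3.
The subsidy expands output by 1022/3 − 718/3 = 304/3 past the efficient level; on those units the gap between marginal cost and willingness to pay runs from 0 up to 38.
DWL = ½ × 38 × 304/3 = 5776/3.

Deadweight loss = 5776/3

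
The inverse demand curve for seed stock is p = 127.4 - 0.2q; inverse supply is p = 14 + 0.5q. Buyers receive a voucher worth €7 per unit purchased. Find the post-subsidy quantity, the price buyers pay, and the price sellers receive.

q' = 172; buyers pay €93; sellers receive €100

Pre-subsidy: 127.4 - 0.2q = 14 + 0.5q gives q* = 162 and p* = 95.
With the rebate, buyers effectively pay pb = ps − 7, where ps is the price sellers receive.
On the curves, pb = 127.4 - 0.2q and ps = 14 + 0.5q; the wedge ps − pb = 7 gives 14 + 0.5q − (127.4 - 0.2q) = 7, so q' = 172.
Then pb = 127.4 − 0.2·172 = 93 and ps = 14 + 0.5·172 = 100.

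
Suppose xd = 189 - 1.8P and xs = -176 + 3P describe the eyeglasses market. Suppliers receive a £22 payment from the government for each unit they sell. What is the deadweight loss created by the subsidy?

Pre-subsidy: 189 - 1.8P = -176 + 3P gives P* = 1825/24, x* = 52.125.
With the subsidy, sellers receive Ps = Pb + 22 for each unit, where Pb is the price buyers pay.
Supply in terms of Pb becomes xs = -176 + 3(Pb + 22) = -110 + 3Pb. Setting this equal to demand: 189 - 1.8Pb = -110 + 3Pb, so Pb = 1495/24.
Sellers receive Ps = 1495/24 + 22 = 2023/24; x' = 189 − 1.8·(1495/24) = 76.875.
The subsidy expands output by 76.875 − 52.125 = 24.75 past the efficient level; on those units the gap between marginal cost and willingness to pay runs from 0 up to 22.
DWL = ½ × 22 × 24.75 = 272.25.

Deadweight loss = £272.25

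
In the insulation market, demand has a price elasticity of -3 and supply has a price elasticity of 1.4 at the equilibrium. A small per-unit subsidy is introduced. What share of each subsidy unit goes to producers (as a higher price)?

Producer share = 15/22

For a small subsidy around the equilibrium, the benefit split depends on the relative slopes, which at a point are proportional to the elasticities.
Buyer share = εs/(εs + |εd|) = 1.4/(1.4 + 3) = 7/22; seller share = |εd|/(εs + |εd|) = 15/22.
So producers capture 15/22 of the subsidy.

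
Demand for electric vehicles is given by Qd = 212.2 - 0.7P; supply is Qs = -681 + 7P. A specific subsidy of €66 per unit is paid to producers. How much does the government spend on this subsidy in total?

Government cost = €11418

Pre-subsidy: 212.2 - 0.7P = -681 + 7P gives P* = 116, Q* = 131.
With the subsidy, sellers receive Ps = Pb + 66 for each unit, where Pb is the price buyers pay.
Supply in terms of Pb becomes Qs = -681 + 7(Pb + 66) = -219 + 7Pb. Setting this equal to demand: 212.2 - 0.7Pb = -219 + 7Pb, so Pb = 56.
Sellers receive Ps = 56 + 66 = 122; Q' = 212.2 − 0.7·56 = 173.
Government outlay = subsidy × quantity = 66 × 173 = 11418.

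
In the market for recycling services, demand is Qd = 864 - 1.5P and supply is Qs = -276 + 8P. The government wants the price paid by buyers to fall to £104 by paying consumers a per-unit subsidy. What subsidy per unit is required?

At a buyer price of 104, quantity demanded is 864 − 1.5·104 = 708.
Sellers supply 708 only when they receive Ps with -276 + 8·Ps = 708, i.e. Ps = 123.
s = Ps − Pb = 123 − 104 = 19.

Required subsidy s = £19 per unit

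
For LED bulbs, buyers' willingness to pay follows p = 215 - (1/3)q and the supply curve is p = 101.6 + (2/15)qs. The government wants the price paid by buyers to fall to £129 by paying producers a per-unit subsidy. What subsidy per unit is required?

Required subsidy s = £7 per unit

At a buyer price of 129, quantity demanded is 645 − 3·129 = 258.
Sellers supply 258 only when they receive ps = 101.6 + (2/15)·258 = 136.
s = ps − pb = 136 − 129 = 7.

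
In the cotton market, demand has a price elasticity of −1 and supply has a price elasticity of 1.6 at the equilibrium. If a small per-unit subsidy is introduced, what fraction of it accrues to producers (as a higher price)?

For a small subsidy around the equilibrium, the benefit split depends on the relative slopes, which at a point are proportional to the elasticities.
Buyer share = εs/(εs + |εd|) = 1.6/(1.6 + 1) = 8/13; seller share = |εd|/(εs + |εd|) = 5/13.
So producers capture 5/13 of the subsidy.

Producer share = 5/13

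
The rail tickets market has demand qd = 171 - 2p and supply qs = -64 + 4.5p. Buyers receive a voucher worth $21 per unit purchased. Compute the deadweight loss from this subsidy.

Pre-subsidy: 171 - 2p = -64 + 4.5p gives p* = 470/13, q* = 1283/13.
With the rebate, buyers effectively pay pb = ps − 21, where ps is the price sellers receive.
Demand in terms of ps becomes qd = 171 − 2(ps − 21) = 213 - 2ps. Setting this equal to supply: 213 - 2ps = -64 + 4.5ps, so ps = 554/13.
Buyers pay pb = 554/13 − 21 = 281/13; q' = -64 + 4.5·(554/13) = 1661/13.
The subsidy expands output by 1661/13 − 1283/13 = 378/13 past the efficient level; on those units the gap between marginal cost and willingness to pay runs from 0 up to 21.
DWL = ½ × 21 × 378/13 = 3969/13.

Deadweight loss = 3969/13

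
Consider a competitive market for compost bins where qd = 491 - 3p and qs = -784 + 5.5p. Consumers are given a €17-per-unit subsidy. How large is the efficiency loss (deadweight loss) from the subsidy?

Pre-subsidy: 491 - 3p = -784 + 5.5p gives p* = 150, q* = 41.
With the rebate, buyers effectively pay pb = ps − 17, where ps is the price sellers receive.
Demand in terms of ps becomes qd = 491 − 3(ps − 17) = 542 - 3ps. Setting this equal to supply: 542 - 3ps = -784 + 5.5ps, so ps = 156.
Buyers pay pb = 156 − 17 = 139; q' = -784 + 5.5·156 = 74.
The subsidy expands output by 74 − 41 = 33 past the efficient level; on those units the gap between marginal cost and willingness to pay runs from 0 up to 17.
DWL = ½ × 17 × 33 = 280.5.

Deadweight loss = €280.5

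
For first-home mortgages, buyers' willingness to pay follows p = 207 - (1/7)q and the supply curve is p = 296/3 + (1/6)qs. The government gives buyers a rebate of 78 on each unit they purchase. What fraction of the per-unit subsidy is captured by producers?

Pre-subsidy: 207 - (1/7)q = 296/3 + (1/6)q gives q* = 350 and p* = 157.
With the rebate, buyers effectively pay pb = ps − 78, where ps is the price sellers receive.
On the curves, pb = 207 - (1/7)q and ps = 296/3 + (1/6)q; the wedge ps − pb = 78 gives 296/3 + (1/6)q − (207 - (1/7)q) = 78, so q' = 602.
Then pb = 207 − (1/7)·602 = 121 and ps = 296/3 + (1/6)·602 = 199.
Buyers' price falls by p* − pb = 157 − 121 = 36; sellers' price rises by ps − p* = 199 − 157 = 42.
So producers capture 42/78 = 7/13 of each unit of subsidy.

Producer share = 7/13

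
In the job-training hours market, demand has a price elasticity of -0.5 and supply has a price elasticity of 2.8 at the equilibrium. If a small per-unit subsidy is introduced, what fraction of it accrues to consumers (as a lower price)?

For a small subsidy around the equilibrium, the benefit split depends on the relative slopes, which at a point are proportional to the elasticities.
Buyer share = εs/(εs + |εd|) = 2.8/(2.8 + 0.5) = 28/33; seller share = |εd|/(εs + |εd|) = 5/33.

Consumer share = 28/33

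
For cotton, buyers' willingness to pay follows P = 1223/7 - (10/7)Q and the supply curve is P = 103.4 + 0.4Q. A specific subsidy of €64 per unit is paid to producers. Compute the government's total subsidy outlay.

Government cost = €4736

Pre-subsidy: 1223/7 - (10/7)Q = 103.4 + 0.4Q gives Q* = 39 and P* = 119.
With the subsidy, sellers receive Ps = Pb + 64 for each unit, where Pb is the price buyers pay.
On the curves, Pb = 1223/7 - (10/7)Q and Ps = 103.4 + 0.4Q; the wedge Ps − Pb = 64 gives 103.4 + 0.4Q − (1223/7 - (10/7)Q) = 64, so Q' = 74.
Then Pb = 1223/7 − (10/7)·74 = 69 and Ps = 103.4 + 0.4·74 = 133.
Government outlay = subsidy × quantity = 64 × 74 = 4736.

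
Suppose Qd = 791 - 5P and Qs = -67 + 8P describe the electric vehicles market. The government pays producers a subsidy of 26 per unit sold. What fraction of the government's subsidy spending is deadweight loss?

DWL / government spending = 40/541

Pre-subsidy: 791 - 5P = -67 + 8P gives P* = 66, Q* = 461.
With the subsidy, sellers receive Ps = Pb + 26 for each unit, where Pb is the price buyers pay.
Supply in terms of Pb becomes Qs = -67 + 8(Pb + 26) = 141 + 8Pb. Setting this equal to demand: 791 - 5Pb = 141 + 8Pb, so Pb = 50.
Sellers receive Ps = 50 + 26 = 76; Q' = 791 − 5·50 = 541.
ΔCS = ½(461 + 541)(66 − 50) = 8016; ΔPS = ½(461 + 541)(76 − 66) = 5010.
Government spending = 26 × 541 = 14066.
DWL = ½ × 26 × (541 − 461) = 1040; fraction = 1040 / 14066 = 40/541.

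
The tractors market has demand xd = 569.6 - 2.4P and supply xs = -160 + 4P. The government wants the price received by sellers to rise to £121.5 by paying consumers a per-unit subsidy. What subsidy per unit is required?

Required subsidy s = £20 per unit

At a seller price of 121.5, quantity supplied is -160 + 4·121.5 = 326.
Buyers absorb 326 only when they pay Pb with 569.6 − 2.4·Pb = 326, i.e. Pb = 101.5.
s = Ps − Pb = 121.5 − 101.5 = 20.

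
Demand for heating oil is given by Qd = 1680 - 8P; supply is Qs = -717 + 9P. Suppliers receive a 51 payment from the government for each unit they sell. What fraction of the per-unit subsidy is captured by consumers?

Pre-subsidy: 1680 - 8P = -717 + 9P gives P* = 141, Q* = 552.
With the subsidy, sellers receive Ps = Pb + 51 for each unit, where Pb is the price buyers pay.
Supply in terms of Pb becomes Qs = -717 + 9(Pb + 51) = -258 + 9Pb. Setting this equal to demand: 1680 - 8Pb = -258 + 9Pb, so Pb = 114.
Sellers receive Ps = 114 + 51 = 165; Q' = 1680 − 8·114 = 768.
Buyers' price falls by P* − Pb = 141 − 114 = 27; sellers' price rises by Ps − P* = 165 − 141 = 24.
So consumers capture 27/51 = 9/17 of each unit of subsidy.

Consumer share = 9/17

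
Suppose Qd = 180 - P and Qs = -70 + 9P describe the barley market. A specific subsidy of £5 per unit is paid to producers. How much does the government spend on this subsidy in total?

Government cost = £797.5

Pre-subsidy: 180 - P = -70 + 9P gives P* = 25, Q* = 155.
With the subsidy, sellers receive Ps = Pb + 5 for each unit, where Pb is the price buyers pay.
Supply in terms of Pb becomes Qs = -70 + 9(Pb + 5) = -25 + 9Pb. Setting this equal to demand: 180 - Pb = -25 + 9Pb, so Pb = 20.5.
Sellers receive Ps = 20.5 + 5 = 25.5; Q' = 180 − 1·20.5 = 159.5.
Government outlay = subsidy × quantity = 5 × 159.5 = 797.5.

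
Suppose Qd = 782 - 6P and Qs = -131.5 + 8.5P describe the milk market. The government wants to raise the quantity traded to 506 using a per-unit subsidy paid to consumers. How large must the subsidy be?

Required subsidy s = 29 per unit

At Q = 506, invert demand for the buyer price: Pb = (782 − 506)/6 = 46; invert supply for the seller price: Ps = (506 − (-131.5))/8.5 = 75.
The subsidy must fill the gap: s = Ps − Pb = 75 − 46 = 29.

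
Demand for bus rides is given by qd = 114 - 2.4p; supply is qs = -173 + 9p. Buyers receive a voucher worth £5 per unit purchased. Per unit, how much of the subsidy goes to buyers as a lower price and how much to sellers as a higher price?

Pre-subsidy: 114 - 2.4p = -173 + 9p gives p* = 1435/57, q* = 1018/19.
With the rebate, buyers effectively pay pb = ps − 5, where ps is the price sellers receive.
Demand in terms of ps becomes qd = 114 − 2.4(ps − 5) = 126 - 2.4ps. Setting this equal to supply: 126 - 2.4ps = -173 + 9ps, so ps = 1495/57.
Buyers pay pb = 1495/57 − 5 = 1210/57; q' = -173 + 9·(1495/57) = 1198/19.
Buyers' price falls by p* − pb = 1435/57 − 1210/57 = 75/19; sellers' price rises by ps − p* = 1495/57 − 1435/57 = 20/19.

Buyers gain 75/19 per unit; sellers gain 20/19 per unit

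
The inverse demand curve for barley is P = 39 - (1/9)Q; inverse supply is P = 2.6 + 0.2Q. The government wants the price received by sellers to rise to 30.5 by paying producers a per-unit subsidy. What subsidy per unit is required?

At a seller price of 30.5, quantity supplied is -13 + 5·30.5 = 139.5.
Buyers absorb 139.5 only when they pay Pb = 39 − (1/9)·139.5 = 23.5.
s = Ps − Pb = 30.5 − 23.5 = 7.

Required subsidy s = 7 per unit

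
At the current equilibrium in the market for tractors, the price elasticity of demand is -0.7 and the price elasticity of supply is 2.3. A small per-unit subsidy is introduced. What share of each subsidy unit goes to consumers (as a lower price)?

For a small subsidy around the equilibrium, the benefit split depends on the relative slopes, which at a point are proportional to the elasticities.
Buyer share = εs/(εs + |εd|) = 2.3/(2.3 + 0.7) = 23/30; seller share = |εd|/(εs + |εd|) = 7/30.

Consumer share = 23/30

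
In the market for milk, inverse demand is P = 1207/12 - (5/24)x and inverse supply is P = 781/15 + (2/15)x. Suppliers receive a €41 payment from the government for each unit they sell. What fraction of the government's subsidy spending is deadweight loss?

DWL / government spending = 30/131

Pre-subsidy: 1207/12 - (5/24)x = 781/15 + (2/15)x gives x* = 142 and P* = 71.
With the subsidy, sellers receive Ps = Pb + 41 for each unit, where Pb is the price buyers pay.
On the curves, Pb = 1207/12 - (5/24)x and Ps = 781/15 + (2/15)x; the wedge Ps − Pb = 41 gives 781/15 + (2/15)x − (1207/12 - (5/24)x) = 41, so x' = 262.
Then Pb = 1207/12 − (5/24)·262 = 46 and Ps = 781/15 + (2/15)·262 = 87.
ΔCS = ½(142 + 262)(71 − 46) = 5050; ΔPS = ½(142 + 262)(87 − 71) = 3232.
Government spending = 41 × 262 = 10742.
DWL = ½ × 41 × (262 − 142) = 2460; fraction = 2460 / 10742 = 30/131.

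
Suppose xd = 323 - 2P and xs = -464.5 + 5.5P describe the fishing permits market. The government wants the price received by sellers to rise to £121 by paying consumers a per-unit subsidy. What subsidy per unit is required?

At a seller price of 121, quantity supplied is -464.5 + 5.5·121 = 201.
Buyers absorb 201 only when they pay Pb with 323 − 2·Pb = 201, i.e. Pb = 61.
s = Ps − Pb = 121 − 61 = 60.

Required subsidy s = £60 per unit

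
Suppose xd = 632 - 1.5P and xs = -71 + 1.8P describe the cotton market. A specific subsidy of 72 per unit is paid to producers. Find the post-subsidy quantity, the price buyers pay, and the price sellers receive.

Pre-subsidy: 632 - 1.5P = -71 + 1.8P gives P* = 7030/33, x* = 3437/11.
With the subsidy, sellers receive Ps = Pb + 72 for each unit, where Pb is the price buyers pay.
Supply in terms of Pb becomes xs = -71 + 1.8(Pb + 72) = 58.6 + 1.8Pb. Setting this equal to demand: 632 - 1.5Pb = 58.6 + 1.8Pb, so Pb = 5734/33.
Sellers receive Ps = 5734/33 + 72 = 8110/33; x' = 632 − 1.5·(5734/33) = 4085/11.

x' = 4085/11; buyers pay 5734/33; sellers receive 8110/33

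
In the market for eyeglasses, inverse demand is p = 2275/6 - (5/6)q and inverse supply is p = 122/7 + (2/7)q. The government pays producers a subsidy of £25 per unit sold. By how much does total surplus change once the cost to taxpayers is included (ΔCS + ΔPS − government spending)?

Net change in total surplus = -13125/47

Pre-subsidy: 2275/6 - (5/6)q = 122/7 + (2/7)q gives q* = 15193/47 and p* = 5160/47.
With the subsidy, sellers receive ps = pb + 25 for each unit, where pb is the price buyers pay.
On the curves, pb = 2275/6 - (5/6)q and ps = 122/7 + (2/7)q; the wedge ps − pb = 25 gives 122/7 + (2/7)q − (2275/6 - (5/6)q) = 25, so q' = 16243/47.
Then pb = 2275/6 − (5/6)·(16243/47) = 4285/47 and ps = 122/7 + (2/7)·(16243/47) = 5460/47.
ΔCS = ½(15193/47 + 16243/47)(5160/47 − 4285/47) = 13753250/2209; ΔPS = ½(15193/47 + 16243/47)(5460/47 − 5160/47) = 4715400/2209.
Government spending = 25 × 16243/47 = 406075/47.
Net change = 13753250/2209 + 4715400/2209 − 406075/47 = -13125/47. The loss equals the DWL triangle ½·25·1050/47.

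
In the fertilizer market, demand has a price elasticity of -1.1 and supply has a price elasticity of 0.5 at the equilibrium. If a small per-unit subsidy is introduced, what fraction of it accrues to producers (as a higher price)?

Producer share = 0.6875

For a small subsidy around the equilibrium, the benefit split depends on the relative slopes, which at a point are proportional to the elasticities.
Buyer share = εs/(εs + |εd|) = 0.5/(0.5 + 1.1) = 0.3125; seller share = |εd|/(εs + |εd|) = 0.6875.
So producers capture 0.6875 of the subsidy.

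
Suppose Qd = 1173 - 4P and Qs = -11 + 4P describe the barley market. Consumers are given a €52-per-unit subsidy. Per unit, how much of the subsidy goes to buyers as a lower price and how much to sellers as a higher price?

Buyers gain €26 per unit; sellers gain €26 per unit

Pre-subsidy: 1173 - 4P = -11 + 4P gives P* = 148, Q* = 581.
With the rebate, buyers effectively pay Pb = Ps − 52, where Ps is the price sellers receive.
Demand in terms of Ps becomes Qd = 1173 − 4(Ps − 52) = 1381 - 4Ps. Setting this equal to supply: 1381 - 4Ps = -11 + 4Ps, so Ps = 174.
Buyers pay Pb = 174 − 52 = 122; Q' = -11 + 4·174 = 685.
Buyers' price falls by P* − Pb = 148 − 122 = 26; sellers' price rises by Ps − P* = 174 − 148 = 26.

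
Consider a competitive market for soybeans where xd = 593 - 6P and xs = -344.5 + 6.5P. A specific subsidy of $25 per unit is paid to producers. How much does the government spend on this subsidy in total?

Pre-subsidy: 593 - 6P = -344.5 + 6.5P gives P* = 75, x* = 143.
With the subsidy, sellers receive Ps = Pb + 25 for each unit, where Pb is the price buyers pay.
Supply in terms of Pb becomes xs = -344.5 + 6.5(Pb + 25) = -182 + 6.5Pb. Setting this equal to demand: 593 - 6Pb = -182 + 6.5Pb, so Pb = 62.
Sellers receive Ps = 62 + 25 = 87; x' = 593 − 6·62 = 221.
Government outlay = subsidy × quantity = 25 × 221 = 5525.

Government cost = $5525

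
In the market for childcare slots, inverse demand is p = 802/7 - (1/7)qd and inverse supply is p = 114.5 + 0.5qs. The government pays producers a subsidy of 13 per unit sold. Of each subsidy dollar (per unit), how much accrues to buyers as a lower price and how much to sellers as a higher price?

Buyers gain 26/9 per unit; sellers gain 91/9 per unit

Pre-subsidy: 802/7 - (1/7)q = 114.5 + 0.5q gives q* = 1/9 and p* = 1031/9.
With the subsidy, sellers receive ps = pb + 13 for each unit, where pb is the price buyers pay.
On the curves, pb = 802/7 - (1/7)q and ps = 114.5 + 0.5q; the wedge ps − pb = 13 gives 114.5 + 0.5q − (802/7 - (1/7)q) = 13, so q' = 61/3.
Then pb = 802/7 − (1/7)·(61/3) = 335/3 and ps = 114.5 + 0.5·(61/3) = 374/3.
Buyers' price falls by p* − pb = 1031/9 − 335/3 = 26/9; sellers' price rises by ps − p* = 374/3 − 1031/9 = 91/9.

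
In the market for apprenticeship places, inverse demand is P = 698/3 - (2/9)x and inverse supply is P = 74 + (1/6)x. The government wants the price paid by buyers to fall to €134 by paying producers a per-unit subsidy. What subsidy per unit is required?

Required subsidy s = €14 per unit

At a buyer price of 134, quantity demanded is 1047 − 4.5·134 = 444.
Sellers supply 444 only when they receive Ps = 74 + (1/6)·444 = 148.
s = Ps − Pb = 148 − 134 = 14.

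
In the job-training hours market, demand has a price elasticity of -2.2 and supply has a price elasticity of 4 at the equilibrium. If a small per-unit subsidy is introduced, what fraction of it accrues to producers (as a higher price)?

Producer share = 11/31

For a small subsidy around the equilibrium, the benefit split depends on the relative slopes, which at a point are proportional to the elasticities.
Buyer share = εs/(εs + |εd|) = 4/(4 + 2.2) = 20/31; seller share = |εd|/(εs + |εd|) = 11/31.
So producers capture 11/31 of the subsidy.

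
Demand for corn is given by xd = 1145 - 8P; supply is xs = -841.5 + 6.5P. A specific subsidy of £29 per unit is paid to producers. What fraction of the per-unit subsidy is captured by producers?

Producer share = 16/29

Pre-subsidy: 1145 - 8P = -841.5 + 6.5P gives P* = 137, x* = 49.
With the subsidy, sellers receive Ps = Pb + 29 for each unit, where Pb is the price buyers pay.
Supply in terms of Pb becomes xs = -841.5 + 6.5(Pb + 29) = -653 + 6.5Pb. Setting this equal to demand: 1145 - 8Pb = -653 + 6.5Pb, so Pb = 124.
Sellers receive Ps = 124 + 29 = 153; x' = 1145 − 8·124 = 153.
Buyers' price falls by P* − Pb = 137 − 124 = 13; sellers' price rises by Ps − P* = 153 − 137 = 16.
So producers capture 16/29 = 16/29 of each unit of subsidy.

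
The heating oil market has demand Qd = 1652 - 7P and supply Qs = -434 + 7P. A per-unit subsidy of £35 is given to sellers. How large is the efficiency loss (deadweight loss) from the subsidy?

Pre-subsidy: 1652 - 7P = -434 + 7P gives P* = 149, Q* = 609.
With the subsidy, sellers receive Ps = Pb + 35 for each unit, where Pb is the price buyers pay.
Supply in terms of Pb becomes Qs = -434 + 7(Pb + 35) = -189 + 7Pb. Setting this equal to demand: 1652 - 7Pb = -189 + 7Pb, so Pb = 131.5.
Sellers receive Ps = 131.5 + 35 = 166.5; Q' = 1652 − 7·131.5 = 731.5.
The subsidy expands output by 731.5 − 609 = 122.5 past the efficient level; on those units the gap between marginal cost and willingness to pay runs from 0 up to 35.
DWL = ½ × 35 × 122.5 = 2143.75.

Deadweight loss = £2143.75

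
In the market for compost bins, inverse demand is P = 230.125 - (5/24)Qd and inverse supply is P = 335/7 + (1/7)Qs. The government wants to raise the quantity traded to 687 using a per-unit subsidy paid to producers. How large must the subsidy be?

At Q = 687, from the demand curve buyers pay Pb = 230.125 − (5/24)·687 = 87; from the supply curve sellers need Ps = 335/7 + (1/7)·687 = 146.
The subsidy must fill the gap: s = Ps − Pb = 146 − 87 = 59.

Required subsidy s = 59 per unit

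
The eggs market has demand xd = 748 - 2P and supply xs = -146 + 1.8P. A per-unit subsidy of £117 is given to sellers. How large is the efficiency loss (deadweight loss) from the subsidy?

Deadweight loss = 123201/19

Pre-subsidy: 748 - 2P = -146 + 1.8P gives P* = 4470/19, x* = 5272/19.
With the subsidy, sellers receive Ps = Pb + 117 for each unit, where Pb is the price buyers pay.
Supply in terms of Pb becomes xs = -146 + 1.8(Pb + 117) = 64.6 + 1.8Pb. Setting this equal to demand: 748 - 2Pb = 64.6 + 1.8Pb, so Pb = 3417/19.
Sellers receive Ps = 3417/19 + 117 = 5640/19; x' = 748 − 2·(3417/19) = 7378/19.
The subsidy expands output by 7378/19 − 5272/19 = 2106/19 past the efficient level; on those units the gap between marginal cost and willingness to pay runs from 0 up to 117.
DWL = ½ × 117 × 2106/19 = 123201/19.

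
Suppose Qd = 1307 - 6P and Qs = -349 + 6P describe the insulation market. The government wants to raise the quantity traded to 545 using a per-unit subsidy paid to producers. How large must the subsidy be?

Required subsidy s = 22 per unit

At Q = 545, invert demand for the buyer price: Pb = (1307 − 545)/6 = 127; invert supply for the seller price: Ps = (545 − (-349))/6 = 149.
The subsidy must fill the gap: s = Ps − Pb = 149 − 127 = 22.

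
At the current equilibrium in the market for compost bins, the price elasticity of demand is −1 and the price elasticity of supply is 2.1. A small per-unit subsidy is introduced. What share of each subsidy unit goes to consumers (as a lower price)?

Consumer share = 21/31

For a small subsidy around the equilibrium, the benefit split depends on the relative slopes, which at a point are proportional to the elasticities.
Buyer share = εs/(εs + |εd|) = 2.1/(2.1 + 1) = 21/31; seller share = |εd|/(εs + |εd|) = 10/31.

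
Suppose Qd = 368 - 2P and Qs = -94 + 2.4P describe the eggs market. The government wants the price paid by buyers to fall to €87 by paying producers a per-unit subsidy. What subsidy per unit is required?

Required subsidy s = €33 per unit

At a buyer price of 87, quantity demanded is 368 − 2·87 = 194.
Sellers supply 194 only when they receive Ps with -94 + 2.4·Ps = 194, i.e. Ps = 120.
s = Ps − Pb = 120 − 87 = 33.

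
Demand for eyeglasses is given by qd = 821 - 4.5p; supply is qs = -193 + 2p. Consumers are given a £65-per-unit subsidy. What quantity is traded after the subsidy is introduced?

q' = 209

Pre-subsidy: 821 - 4.5p = -193 + 2p gives p* = 156, q* = 119.
With the rebate, buyers effectively pay pb = ps − 65, where ps is the price sellers receive.
Demand in terms of ps becomes qd = 821 − 4.5(ps − 65) = 1113.5 - 4.5ps. Setting this equal to supply: 1113.5 - 4.5ps = -193 + 2ps, so ps = 201.
Buyers pay pb = 201 − 65 = 136; q' = -193 + 2·201 = 209.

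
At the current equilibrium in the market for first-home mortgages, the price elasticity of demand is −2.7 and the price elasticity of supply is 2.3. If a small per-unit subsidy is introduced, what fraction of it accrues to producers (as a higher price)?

Producer share = 0.54

For a small subsidy around the equilibrium, the benefit split depends on the relative slopes, which at a point are proportional to the elasticities.
Buyer share = εs/(εs + |εd|) = 2.3/(2.3 + 2.7) = 0.46; seller share = |εd|/(εs + |εd|) = 0.54.
So producers capture 0.54 of the subsidy.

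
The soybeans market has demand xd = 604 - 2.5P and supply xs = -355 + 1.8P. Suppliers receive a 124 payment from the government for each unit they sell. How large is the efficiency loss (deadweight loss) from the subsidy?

Deadweight loss = 345960/43

Pre-subsidy: 604 - 2.5P = -355 + 1.8P gives P* = 9590/43, x* = 1997/43.
With the subsidy, sellers receive Ps = Pb + 124 for each unit, where Pb is the price buyers pay.
Supply in terms of Pb becomes xs = -355 + 1.8(Pb + 124) = -131.8 + 1.8Pb. Setting this equal to demand: 604 - 2.5Pb = -131.8 + 1.8Pb, so Pb = 7358/43.
Sellers receive Ps = 7358/43 + 124 = 12690/43; x' = 604 − 2.5·(7358/43) = 7577/43.
The subsidy expands output by 7577/43 − 1997/43 = 5580/43 past the efficient level; on those units the gap between marginal cost and willingness to pay runs from 0 up to 124.
DWL = ½ × 124 × 5580/43 = 345960/43.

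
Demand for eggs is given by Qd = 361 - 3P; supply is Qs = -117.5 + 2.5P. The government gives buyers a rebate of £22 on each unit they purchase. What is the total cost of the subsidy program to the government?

Pre-subsidy: 361 - 3P = -117.5 + 2.5P gives P* = 87, Q* = 100.
With the rebate, buyers effectively pay Pb = Ps − 22, where Ps is the price sellers receive.
Demand in terms of Ps becomes Qd = 361 − 3(Ps − 22) = 427 - 3Ps. Setting this equal to supply: 427 - 3Ps = -117.5 + 2.5Ps, so Ps = 99.
Buyers pay Pb = 99 − 22 = 77; Q' = -117.5 + 2.5·99 = 130.
Government outlay = subsidy × quantity = 22 × 130 = 2860.

Government cost = £2860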